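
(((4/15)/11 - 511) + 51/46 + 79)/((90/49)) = -160243769/683100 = -234.58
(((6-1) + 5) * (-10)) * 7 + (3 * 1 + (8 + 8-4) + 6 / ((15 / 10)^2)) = -2047 / 3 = -682.33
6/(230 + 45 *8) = 3/295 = 0.01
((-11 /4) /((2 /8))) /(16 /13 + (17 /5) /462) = -8.88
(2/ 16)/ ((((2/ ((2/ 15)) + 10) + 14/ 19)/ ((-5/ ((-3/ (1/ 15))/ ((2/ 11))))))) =0.00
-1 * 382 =-382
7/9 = 0.78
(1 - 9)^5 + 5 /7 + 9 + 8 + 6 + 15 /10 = -458399 /14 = -32742.79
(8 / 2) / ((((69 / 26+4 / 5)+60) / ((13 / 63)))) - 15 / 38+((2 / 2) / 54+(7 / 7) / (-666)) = -0.36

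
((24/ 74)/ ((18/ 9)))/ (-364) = -3/ 6734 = -0.00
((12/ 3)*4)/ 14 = 1.14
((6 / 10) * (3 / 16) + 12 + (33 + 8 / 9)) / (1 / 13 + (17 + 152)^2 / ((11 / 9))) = 4736303 / 2405986560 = 0.00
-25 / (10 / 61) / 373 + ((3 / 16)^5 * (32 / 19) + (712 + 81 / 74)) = 6123678805035 / 8592392192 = 712.69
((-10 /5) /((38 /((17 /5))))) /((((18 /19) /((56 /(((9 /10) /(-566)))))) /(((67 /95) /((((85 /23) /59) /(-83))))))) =-239186795792 /38475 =-6216680.85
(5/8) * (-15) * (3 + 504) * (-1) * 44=418275/2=209137.50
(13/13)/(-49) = -1/49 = -0.02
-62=-62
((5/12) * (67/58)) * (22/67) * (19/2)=1045/696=1.50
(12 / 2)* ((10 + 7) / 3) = 34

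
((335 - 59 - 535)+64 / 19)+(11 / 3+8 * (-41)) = -33058 / 57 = -579.96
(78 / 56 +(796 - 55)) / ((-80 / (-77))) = 228657 / 320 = 714.55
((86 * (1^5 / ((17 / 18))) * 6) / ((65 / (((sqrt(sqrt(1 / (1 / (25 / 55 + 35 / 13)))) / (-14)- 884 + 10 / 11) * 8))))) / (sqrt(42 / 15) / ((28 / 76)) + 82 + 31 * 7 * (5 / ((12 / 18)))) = -295291922688 / 8500848521- 2171328 * 143^(3 / 4) * sqrt(15) * 2^(1 / 4) / 110511030773 + 313728 * sqrt(21) * 286^(3 / 4) / 10056503800343 + 6095107584 * sqrt(70) / 552555153865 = -34.65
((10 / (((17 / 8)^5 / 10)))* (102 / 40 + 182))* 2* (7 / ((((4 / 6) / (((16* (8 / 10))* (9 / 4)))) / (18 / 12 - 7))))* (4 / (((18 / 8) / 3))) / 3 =-3576151670784 / 1419857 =-2518670.31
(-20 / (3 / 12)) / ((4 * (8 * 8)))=-5 / 16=-0.31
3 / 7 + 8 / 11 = 89 / 77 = 1.16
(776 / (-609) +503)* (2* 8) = 4888816 / 609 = 8027.61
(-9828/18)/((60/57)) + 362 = -1567/10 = -156.70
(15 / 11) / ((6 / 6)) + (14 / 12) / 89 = 8087 / 5874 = 1.38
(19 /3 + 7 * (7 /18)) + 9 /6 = 95 /9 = 10.56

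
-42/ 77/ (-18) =1/ 33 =0.03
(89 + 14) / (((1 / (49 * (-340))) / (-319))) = 547397620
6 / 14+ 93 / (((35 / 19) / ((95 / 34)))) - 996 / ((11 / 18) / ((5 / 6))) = -3185295 / 2618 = -1216.69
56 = 56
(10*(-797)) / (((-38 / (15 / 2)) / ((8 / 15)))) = 15940 / 19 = 838.95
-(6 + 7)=-13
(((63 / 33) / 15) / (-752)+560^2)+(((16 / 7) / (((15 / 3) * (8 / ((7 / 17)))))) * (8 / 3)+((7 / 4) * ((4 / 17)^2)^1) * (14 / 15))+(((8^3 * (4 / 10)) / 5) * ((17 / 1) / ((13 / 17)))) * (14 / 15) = 1221555943697469 / 3884738000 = 314450.02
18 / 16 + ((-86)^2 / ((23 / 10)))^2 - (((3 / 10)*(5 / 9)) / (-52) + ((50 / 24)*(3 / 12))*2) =568888491161 / 55016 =10340418.99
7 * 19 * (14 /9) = 1862 /9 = 206.89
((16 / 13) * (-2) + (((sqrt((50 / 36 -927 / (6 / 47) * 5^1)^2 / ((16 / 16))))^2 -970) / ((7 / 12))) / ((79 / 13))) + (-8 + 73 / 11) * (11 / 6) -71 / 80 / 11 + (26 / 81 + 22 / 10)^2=77170233034169984729 / 207534927600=371842146.89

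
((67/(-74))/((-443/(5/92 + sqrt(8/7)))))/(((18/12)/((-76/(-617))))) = 0.00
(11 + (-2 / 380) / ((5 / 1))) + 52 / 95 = 10969 / 950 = 11.55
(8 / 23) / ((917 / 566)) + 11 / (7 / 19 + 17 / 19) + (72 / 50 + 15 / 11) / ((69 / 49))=1519236769 / 139200600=10.91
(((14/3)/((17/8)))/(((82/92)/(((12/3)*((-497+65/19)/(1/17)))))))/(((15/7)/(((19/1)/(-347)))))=2113.09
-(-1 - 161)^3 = 4251528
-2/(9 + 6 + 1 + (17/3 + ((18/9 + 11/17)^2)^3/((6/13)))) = -289650828/111086837095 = -0.00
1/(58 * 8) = 1/464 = 0.00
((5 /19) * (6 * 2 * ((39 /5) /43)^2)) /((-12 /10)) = -3042 /35131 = -0.09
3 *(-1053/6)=-526.50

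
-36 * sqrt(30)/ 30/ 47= -6 * sqrt(30)/ 235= -0.14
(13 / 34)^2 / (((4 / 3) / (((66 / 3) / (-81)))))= -1859 / 62424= -0.03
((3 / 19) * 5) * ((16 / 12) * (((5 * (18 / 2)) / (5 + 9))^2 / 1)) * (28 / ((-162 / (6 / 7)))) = -1500 / 931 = -1.61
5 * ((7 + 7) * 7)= 490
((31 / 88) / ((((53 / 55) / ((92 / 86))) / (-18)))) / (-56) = 32085 / 255248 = 0.13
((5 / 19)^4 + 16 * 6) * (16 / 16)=12511441 / 130321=96.00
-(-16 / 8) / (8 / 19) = 19 / 4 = 4.75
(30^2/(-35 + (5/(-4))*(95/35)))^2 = 1016064/1849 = 549.52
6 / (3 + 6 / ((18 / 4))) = 18 / 13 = 1.38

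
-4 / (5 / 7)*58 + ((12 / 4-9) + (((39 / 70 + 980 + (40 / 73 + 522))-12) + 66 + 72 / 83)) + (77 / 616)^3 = 133243270497 / 108577280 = 1227.17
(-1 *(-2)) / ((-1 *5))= -2 / 5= -0.40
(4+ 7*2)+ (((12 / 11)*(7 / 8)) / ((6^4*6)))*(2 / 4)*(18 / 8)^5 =25957359 / 1441792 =18.00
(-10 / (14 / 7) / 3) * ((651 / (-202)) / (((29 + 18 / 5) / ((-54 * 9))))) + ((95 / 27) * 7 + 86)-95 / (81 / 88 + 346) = 410915294764 / 13570171029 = 30.28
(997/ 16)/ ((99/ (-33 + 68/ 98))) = -1578251/ 77616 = -20.33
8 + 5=13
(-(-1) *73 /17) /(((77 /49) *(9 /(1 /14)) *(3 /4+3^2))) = 146 /65637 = 0.00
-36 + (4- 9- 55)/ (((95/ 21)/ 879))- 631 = -12325.32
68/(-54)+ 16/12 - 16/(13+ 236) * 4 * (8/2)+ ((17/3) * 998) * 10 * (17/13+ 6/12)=2978268676/29133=102230.07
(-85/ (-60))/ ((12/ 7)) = 119/ 144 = 0.83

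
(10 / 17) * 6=60 / 17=3.53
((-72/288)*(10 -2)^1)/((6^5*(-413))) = 1/1605744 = 0.00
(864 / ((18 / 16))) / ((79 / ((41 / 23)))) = 31488 / 1817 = 17.33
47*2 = 94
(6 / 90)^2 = 1 / 225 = 0.00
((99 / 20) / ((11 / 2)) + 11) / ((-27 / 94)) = -5593 / 135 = -41.43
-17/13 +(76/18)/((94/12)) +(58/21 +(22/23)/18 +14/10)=15255983/4426695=3.45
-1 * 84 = -84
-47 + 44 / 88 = -93 / 2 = -46.50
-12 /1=-12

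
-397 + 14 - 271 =-654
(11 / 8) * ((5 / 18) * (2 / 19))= 55 / 1368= 0.04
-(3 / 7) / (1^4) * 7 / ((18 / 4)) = -2 / 3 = -0.67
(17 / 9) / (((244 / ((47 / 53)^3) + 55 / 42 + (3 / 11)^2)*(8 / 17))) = 1494947377 / 130827429300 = 0.01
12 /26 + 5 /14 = 149 /182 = 0.82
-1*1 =-1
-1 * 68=-68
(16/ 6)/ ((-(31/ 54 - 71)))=144/ 3803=0.04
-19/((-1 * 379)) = 19/379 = 0.05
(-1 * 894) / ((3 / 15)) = -4470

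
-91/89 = -1.02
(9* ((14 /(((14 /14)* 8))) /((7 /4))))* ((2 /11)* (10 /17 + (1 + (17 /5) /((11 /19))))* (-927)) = -116401536 /10285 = -11317.60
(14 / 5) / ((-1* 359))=-14 / 1795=-0.01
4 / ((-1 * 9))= -4 / 9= -0.44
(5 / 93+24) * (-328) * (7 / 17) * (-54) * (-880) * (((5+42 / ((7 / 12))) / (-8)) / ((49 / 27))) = 431480792160 / 527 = 818749131.23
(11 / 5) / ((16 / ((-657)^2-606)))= 4741473 / 80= 59268.41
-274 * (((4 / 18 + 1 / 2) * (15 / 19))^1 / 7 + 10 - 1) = -992839 / 399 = -2488.32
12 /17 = 0.71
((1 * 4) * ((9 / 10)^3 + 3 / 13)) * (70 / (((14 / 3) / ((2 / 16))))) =37431 / 5200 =7.20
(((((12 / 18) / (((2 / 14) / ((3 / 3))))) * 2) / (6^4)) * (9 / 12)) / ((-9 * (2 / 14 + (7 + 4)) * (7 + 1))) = -49 / 7278336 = -0.00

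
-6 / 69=-2 / 23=-0.09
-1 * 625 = -625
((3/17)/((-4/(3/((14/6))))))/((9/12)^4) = -64/357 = -0.18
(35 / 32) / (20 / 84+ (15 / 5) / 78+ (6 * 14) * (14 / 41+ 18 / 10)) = 1958775 / 322644016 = 0.01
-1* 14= -14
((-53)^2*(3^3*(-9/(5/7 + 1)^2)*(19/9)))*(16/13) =-7845537/13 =-603502.85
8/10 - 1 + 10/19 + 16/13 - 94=-114167/1235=-92.44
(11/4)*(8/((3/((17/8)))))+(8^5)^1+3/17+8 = 6689519/204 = 32791.76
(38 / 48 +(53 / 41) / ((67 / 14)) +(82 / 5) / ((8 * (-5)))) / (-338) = -1074263 / 557091600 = -0.00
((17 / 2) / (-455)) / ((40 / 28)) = -0.01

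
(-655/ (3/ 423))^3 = -787736987638875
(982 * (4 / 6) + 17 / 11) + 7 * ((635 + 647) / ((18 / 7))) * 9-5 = 1057987 / 33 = 32060.21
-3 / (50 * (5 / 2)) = -3 / 125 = -0.02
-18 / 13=-1.38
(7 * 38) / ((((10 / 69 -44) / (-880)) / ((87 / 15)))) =30957.97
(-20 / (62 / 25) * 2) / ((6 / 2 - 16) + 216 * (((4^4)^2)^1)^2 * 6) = -500 / 172554606083693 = -0.00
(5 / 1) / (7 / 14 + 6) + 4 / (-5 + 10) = 1.57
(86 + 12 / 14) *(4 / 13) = 2432 / 91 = 26.73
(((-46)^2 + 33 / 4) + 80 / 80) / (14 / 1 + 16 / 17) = 144517 / 1016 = 142.24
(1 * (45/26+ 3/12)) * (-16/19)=-1.67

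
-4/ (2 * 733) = -2/ 733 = -0.00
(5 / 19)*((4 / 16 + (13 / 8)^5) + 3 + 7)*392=173255425 / 77824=2226.25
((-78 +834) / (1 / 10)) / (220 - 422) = -3780 / 101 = -37.43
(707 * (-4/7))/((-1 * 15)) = 404/15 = 26.93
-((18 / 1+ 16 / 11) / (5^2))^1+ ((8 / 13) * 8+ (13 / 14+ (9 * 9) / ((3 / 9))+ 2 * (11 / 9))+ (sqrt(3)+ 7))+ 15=274.25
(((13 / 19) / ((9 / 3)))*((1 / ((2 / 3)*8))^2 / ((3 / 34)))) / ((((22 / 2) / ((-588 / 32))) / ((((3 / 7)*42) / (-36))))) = 32487 / 428032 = 0.08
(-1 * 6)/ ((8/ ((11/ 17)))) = -33/ 68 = -0.49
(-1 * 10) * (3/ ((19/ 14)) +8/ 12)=-1640/ 57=-28.77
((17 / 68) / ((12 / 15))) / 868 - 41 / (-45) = 569633 / 624960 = 0.91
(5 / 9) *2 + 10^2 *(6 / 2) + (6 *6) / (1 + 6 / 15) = 20590 / 63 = 326.83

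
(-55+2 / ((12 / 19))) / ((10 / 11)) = -57.02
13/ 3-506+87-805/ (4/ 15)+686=-32969/ 12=-2747.42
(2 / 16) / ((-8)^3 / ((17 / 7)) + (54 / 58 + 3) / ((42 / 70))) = -493 / 805648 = -0.00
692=692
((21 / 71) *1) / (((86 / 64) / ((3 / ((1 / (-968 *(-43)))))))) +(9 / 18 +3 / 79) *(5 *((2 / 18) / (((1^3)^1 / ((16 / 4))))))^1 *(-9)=154107202 / 5609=27474.99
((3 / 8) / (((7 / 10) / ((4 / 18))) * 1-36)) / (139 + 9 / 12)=-10 / 122421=-0.00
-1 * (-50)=50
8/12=2/3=0.67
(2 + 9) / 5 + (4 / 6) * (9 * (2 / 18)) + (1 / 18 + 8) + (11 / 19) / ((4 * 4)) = 149911 / 13680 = 10.96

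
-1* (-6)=6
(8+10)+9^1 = 27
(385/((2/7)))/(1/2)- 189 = 2506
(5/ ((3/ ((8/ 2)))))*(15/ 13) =100/ 13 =7.69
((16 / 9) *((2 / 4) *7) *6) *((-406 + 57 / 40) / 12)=-113281 / 90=-1258.68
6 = 6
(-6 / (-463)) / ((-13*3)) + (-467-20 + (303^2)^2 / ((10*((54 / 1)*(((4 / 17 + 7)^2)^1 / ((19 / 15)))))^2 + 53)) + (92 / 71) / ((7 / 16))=-20984344027527084492573008 / 44923259698598233023799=-467.12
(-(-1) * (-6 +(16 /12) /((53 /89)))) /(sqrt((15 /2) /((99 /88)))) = -299 * sqrt(15) /795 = -1.46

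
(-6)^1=-6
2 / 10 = 0.20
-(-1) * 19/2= 19/2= 9.50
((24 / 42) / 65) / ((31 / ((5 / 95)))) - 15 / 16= -4019861 / 4287920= -0.94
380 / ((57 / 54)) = 360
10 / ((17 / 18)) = 180 / 17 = 10.59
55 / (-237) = -55 / 237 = -0.23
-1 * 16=-16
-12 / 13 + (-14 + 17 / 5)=-749 / 65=-11.52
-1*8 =-8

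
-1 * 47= -47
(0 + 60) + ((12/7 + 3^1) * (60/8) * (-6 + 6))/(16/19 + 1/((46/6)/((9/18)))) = 60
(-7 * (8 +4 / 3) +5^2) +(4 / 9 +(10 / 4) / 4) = -2827 / 72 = -39.26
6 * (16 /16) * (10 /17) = 60 /17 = 3.53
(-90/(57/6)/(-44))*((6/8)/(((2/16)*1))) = 270/209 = 1.29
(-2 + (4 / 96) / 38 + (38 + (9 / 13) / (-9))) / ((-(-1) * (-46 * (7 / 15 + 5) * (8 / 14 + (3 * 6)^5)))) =-2981419 / 39434770029824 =-0.00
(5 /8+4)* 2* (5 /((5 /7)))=259 /4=64.75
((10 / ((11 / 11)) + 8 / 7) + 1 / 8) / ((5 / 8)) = 631 / 35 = 18.03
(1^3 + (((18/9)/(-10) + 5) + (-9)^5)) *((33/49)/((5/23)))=-224068944/1225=-182913.42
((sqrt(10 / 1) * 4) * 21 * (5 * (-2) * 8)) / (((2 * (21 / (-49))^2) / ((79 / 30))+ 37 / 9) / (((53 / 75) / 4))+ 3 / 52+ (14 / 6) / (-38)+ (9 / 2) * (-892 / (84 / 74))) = 454050338560 * sqrt(10) / 237301200869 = 6.05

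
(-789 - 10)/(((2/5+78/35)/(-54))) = 755055/46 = 16414.24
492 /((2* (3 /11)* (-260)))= -451 /130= -3.47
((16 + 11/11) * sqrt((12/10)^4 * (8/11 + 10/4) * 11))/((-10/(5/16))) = -153 * sqrt(142)/400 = -4.56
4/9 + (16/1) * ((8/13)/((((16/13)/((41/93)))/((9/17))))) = 10964/4743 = 2.31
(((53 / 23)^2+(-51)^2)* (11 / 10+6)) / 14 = 48945199 / 37030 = 1321.77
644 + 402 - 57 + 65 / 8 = 7977 / 8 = 997.12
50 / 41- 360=-14710 / 41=-358.78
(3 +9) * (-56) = -672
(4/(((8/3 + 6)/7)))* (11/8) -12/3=23/52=0.44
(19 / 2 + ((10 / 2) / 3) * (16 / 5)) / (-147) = -89 / 882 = -0.10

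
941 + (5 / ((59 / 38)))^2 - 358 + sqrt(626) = sqrt(626) + 2065523 / 3481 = 618.39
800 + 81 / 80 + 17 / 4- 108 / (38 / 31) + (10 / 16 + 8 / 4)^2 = 4402211 / 6080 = 724.05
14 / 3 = 4.67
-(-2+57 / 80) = 103 / 80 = 1.29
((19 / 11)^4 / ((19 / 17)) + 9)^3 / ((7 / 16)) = 245147735570797568 / 21968998637047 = 11158.80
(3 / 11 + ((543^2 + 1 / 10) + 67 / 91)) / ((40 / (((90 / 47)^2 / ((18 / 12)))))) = 79689138957 / 4422418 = 18019.36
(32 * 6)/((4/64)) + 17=3089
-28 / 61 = -0.46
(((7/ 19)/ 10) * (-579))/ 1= -4053/ 190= -21.33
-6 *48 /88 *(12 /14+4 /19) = -3.49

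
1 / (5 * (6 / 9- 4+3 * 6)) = 3 / 220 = 0.01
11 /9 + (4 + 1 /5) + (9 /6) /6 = 1021 /180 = 5.67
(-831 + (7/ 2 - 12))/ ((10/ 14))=-11753/ 10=-1175.30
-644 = -644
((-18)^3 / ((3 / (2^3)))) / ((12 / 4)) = -5184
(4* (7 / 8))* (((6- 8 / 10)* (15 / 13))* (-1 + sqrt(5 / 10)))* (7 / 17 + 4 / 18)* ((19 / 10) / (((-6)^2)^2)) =-12901 / 660960 + 12901* sqrt(2) / 1321920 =-0.01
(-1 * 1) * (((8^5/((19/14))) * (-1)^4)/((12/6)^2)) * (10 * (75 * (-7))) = 602112000/19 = 31690105.26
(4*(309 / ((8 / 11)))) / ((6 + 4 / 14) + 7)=7931 / 62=127.92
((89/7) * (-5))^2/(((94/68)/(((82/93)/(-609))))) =-552093700/130435011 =-4.23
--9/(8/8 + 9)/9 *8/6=2/15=0.13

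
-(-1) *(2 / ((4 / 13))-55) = -97 / 2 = -48.50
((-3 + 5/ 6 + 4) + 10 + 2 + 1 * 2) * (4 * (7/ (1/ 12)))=5320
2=2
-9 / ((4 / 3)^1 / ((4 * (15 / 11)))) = -405 / 11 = -36.82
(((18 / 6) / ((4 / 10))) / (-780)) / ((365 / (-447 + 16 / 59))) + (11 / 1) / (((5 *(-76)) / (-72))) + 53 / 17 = 3771556439 / 723403720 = 5.21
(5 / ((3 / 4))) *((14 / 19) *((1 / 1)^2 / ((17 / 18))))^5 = 6775033466880 / 3515706497843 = 1.93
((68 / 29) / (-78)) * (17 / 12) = -289 / 6786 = -0.04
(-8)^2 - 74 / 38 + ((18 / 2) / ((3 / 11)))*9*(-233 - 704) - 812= -5301740 / 19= -279038.95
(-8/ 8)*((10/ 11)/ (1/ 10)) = -100/ 11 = -9.09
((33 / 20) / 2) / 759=1 / 920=0.00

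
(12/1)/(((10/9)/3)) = 32.40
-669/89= -7.52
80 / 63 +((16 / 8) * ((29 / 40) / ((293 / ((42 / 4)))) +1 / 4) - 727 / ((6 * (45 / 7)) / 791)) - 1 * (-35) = -6588562031 / 443016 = -14872.06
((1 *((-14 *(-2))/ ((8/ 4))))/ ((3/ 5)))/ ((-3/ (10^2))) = -7000/ 9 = -777.78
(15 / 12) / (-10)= -0.12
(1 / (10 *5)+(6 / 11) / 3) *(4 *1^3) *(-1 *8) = -1776 / 275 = -6.46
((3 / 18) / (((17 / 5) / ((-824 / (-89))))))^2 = 4243600 / 20602521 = 0.21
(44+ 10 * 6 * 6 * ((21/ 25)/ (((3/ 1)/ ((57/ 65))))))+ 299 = 140203/ 325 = 431.39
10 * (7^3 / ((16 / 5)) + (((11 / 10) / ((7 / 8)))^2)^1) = 2131851 / 1960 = 1087.68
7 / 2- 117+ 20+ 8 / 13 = -2415 / 26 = -92.88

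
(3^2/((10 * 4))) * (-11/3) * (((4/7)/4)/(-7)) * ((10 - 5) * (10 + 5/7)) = 2475/2744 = 0.90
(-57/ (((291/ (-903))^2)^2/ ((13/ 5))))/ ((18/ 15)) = -2027509676647/ 177058562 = -11451.07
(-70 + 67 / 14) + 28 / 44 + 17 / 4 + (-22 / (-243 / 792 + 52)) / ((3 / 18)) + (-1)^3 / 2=-88803243 / 1401092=-63.38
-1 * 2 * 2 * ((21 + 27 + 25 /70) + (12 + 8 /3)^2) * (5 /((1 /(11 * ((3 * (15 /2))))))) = -1304167.86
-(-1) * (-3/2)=-3/2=-1.50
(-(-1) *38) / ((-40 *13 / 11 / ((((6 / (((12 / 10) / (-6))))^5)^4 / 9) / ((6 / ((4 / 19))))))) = -14205417930000000000000000000 / 13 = -1092724456153846153846154000.00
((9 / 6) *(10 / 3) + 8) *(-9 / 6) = -39 / 2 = -19.50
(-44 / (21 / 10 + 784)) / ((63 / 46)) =-0.04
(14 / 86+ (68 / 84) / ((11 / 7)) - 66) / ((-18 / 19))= 880574 / 12771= 68.95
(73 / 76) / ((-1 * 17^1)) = -73 / 1292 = -0.06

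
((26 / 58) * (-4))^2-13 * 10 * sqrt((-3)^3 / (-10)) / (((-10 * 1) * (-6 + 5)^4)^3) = 39 * sqrt(30) / 1000 + 2704 / 841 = 3.43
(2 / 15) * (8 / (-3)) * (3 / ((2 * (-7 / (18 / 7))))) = 48 / 245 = 0.20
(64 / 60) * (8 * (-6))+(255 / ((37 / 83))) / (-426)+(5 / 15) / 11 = -45523597 / 866910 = -52.51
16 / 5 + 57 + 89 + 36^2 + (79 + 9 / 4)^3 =172103089 / 320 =537822.15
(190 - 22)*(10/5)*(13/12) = 364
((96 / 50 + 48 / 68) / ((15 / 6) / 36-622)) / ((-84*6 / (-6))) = -6696 / 133217525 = -0.00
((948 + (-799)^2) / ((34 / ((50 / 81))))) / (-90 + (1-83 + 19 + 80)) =-15983725 / 100521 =-159.01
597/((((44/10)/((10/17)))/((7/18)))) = 31.04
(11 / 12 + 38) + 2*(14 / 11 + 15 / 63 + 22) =85.94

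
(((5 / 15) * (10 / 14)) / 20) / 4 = 1 / 336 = 0.00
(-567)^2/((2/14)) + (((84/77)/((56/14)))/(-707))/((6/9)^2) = 2250423.00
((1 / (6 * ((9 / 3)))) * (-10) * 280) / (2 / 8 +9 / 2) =-5600 / 171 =-32.75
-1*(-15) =15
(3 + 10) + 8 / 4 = 15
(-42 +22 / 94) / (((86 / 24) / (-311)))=3624.90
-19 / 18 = -1.06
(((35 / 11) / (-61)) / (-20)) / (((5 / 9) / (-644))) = -10143 / 3355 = -3.02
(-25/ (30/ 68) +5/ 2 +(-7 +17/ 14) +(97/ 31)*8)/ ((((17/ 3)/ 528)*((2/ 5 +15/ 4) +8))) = -80020160/ 298809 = -267.80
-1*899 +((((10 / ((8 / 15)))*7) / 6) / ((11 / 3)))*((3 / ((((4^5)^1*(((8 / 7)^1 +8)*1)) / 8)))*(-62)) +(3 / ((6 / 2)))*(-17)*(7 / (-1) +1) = -287618831 / 360448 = -797.95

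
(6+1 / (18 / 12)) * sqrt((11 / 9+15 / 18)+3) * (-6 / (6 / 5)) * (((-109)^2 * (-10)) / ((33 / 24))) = 6476099.11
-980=-980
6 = 6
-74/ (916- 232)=-0.11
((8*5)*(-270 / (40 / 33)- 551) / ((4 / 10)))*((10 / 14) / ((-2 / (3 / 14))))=1160625 / 196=5921.56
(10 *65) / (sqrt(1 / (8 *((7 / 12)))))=650 *sqrt(42) / 3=1404.16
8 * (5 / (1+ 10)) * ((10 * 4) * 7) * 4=44800 / 11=4072.73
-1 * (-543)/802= 543/802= 0.68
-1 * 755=-755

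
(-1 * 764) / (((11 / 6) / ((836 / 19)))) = -18336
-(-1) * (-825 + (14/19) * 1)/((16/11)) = -172271/304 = -566.68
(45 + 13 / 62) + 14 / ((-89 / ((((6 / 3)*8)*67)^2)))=-180725.31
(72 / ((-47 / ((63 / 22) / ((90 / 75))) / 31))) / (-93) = 630 / 517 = 1.22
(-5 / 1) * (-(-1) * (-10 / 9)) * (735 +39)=4300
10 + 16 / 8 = 12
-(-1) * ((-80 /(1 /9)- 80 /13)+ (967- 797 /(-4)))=22885 /52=440.10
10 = 10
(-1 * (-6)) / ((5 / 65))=78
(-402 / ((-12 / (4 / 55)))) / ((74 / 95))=3.13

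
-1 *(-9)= 9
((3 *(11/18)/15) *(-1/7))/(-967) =11/609210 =0.00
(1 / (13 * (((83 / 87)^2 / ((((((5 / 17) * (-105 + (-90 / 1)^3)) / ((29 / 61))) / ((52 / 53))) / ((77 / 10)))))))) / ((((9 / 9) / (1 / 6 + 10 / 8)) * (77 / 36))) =-3342.28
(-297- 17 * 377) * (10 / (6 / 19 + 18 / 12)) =-2548280 / 69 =-36931.59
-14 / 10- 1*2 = -17 / 5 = -3.40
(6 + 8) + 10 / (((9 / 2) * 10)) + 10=24.22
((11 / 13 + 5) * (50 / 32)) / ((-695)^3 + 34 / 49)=-23275 / 855369649732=-0.00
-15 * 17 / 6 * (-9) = 765 / 2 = 382.50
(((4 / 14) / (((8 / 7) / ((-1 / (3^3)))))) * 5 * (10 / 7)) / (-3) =25 / 1134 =0.02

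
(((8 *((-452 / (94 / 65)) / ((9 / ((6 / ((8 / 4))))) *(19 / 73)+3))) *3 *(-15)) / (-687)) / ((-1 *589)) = 10723700 / 145806361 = 0.07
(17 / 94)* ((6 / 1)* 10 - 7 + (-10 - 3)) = 340 / 47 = 7.23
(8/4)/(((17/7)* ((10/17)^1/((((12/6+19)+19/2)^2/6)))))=217.06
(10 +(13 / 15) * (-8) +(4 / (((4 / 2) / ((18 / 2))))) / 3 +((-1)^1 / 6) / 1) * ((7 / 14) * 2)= 89 / 10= 8.90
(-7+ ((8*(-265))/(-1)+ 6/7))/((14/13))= 192361/98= 1962.87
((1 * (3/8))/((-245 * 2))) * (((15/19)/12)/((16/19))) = -0.00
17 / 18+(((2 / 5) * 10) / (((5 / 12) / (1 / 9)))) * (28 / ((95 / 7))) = 26891 / 8550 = 3.15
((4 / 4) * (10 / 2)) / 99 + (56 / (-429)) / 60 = 0.05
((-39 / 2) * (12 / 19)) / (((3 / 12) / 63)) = -58968 / 19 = -3103.58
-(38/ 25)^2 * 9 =-20.79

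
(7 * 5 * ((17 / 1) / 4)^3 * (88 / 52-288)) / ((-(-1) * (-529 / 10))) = 1600041275 / 110032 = 14541.60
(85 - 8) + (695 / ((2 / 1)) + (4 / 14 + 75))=499.79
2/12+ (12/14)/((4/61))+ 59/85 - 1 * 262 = -442801/1785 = -248.07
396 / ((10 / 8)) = 1584 / 5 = 316.80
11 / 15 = 0.73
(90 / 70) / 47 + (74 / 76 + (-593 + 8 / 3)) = -22103497 / 37506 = -589.33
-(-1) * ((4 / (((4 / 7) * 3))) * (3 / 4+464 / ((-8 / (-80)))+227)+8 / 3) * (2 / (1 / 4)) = 90886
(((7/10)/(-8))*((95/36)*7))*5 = -4655/576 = -8.08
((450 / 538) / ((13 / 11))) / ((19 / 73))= 2.72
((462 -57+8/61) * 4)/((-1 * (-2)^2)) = -24713/61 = -405.13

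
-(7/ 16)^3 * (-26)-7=-9877/ 2048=-4.82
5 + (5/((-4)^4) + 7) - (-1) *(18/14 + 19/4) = 32355/1792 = 18.06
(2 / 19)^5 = 32 / 2476099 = 0.00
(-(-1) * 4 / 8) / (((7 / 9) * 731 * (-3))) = -3 / 10234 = -0.00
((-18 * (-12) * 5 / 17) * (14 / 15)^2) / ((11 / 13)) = 61152 / 935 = 65.40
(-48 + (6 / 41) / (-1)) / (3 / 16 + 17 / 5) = -22560 / 1681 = -13.42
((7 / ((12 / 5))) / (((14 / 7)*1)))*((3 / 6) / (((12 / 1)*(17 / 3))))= 35 / 3264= 0.01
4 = 4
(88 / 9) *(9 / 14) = 44 / 7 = 6.29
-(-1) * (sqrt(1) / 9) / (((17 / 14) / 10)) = 140 / 153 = 0.92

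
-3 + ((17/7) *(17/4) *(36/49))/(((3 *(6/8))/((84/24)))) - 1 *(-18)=1313/49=26.80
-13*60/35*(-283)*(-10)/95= -663.88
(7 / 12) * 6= 7 / 2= 3.50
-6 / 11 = -0.55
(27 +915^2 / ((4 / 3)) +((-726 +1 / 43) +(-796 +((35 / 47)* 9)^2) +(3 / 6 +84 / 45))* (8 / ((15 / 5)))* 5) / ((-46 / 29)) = -60321271743409 / 157298472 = -383482.88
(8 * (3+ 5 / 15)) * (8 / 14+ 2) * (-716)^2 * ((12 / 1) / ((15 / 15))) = 2952898560 / 7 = 421842651.43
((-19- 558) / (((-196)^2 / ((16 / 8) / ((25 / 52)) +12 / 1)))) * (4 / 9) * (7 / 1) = -0.76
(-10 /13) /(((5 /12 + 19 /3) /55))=-2200 /351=-6.27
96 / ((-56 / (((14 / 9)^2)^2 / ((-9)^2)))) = -21952 / 177147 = -0.12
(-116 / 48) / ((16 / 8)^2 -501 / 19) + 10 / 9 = 18653 / 15300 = 1.22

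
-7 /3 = -2.33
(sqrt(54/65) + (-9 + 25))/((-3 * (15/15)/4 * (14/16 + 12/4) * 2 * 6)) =-128/279- 8 * sqrt(390)/6045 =-0.48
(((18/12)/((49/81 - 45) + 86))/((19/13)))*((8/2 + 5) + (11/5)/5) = 186381/800375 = 0.23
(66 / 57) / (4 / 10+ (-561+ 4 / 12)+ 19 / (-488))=-161040 / 77927303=-0.00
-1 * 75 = -75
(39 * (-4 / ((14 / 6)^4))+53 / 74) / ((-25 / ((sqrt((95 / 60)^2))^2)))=291619771 / 639626400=0.46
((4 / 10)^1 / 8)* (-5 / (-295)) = 1 / 1180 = 0.00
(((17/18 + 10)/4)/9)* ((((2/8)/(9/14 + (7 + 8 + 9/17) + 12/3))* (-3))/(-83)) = 23443/172144656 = 0.00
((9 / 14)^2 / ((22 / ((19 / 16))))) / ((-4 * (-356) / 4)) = 1539 / 24561152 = 0.00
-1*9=-9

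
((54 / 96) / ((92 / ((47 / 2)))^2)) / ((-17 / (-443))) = 8807283 / 9208832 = 0.96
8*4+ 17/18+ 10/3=653/18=36.28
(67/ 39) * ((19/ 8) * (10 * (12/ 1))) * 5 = 31825/ 13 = 2448.08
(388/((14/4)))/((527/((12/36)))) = 776/11067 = 0.07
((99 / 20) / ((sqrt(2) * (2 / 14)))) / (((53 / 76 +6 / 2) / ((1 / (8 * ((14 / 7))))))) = 13167 * sqrt(2) / 44960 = 0.41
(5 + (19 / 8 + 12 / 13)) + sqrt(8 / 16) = sqrt(2) / 2 + 863 / 104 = 9.01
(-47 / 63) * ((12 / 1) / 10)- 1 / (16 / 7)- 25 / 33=-2.09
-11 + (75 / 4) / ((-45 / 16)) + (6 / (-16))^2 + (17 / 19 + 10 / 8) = -56111 / 3648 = -15.38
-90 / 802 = -0.11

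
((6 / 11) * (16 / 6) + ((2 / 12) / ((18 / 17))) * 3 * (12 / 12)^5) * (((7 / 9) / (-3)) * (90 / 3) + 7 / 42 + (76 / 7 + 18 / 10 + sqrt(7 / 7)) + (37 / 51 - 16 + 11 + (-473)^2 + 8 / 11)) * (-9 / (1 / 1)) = -2873001058157 / 740520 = -3879707.58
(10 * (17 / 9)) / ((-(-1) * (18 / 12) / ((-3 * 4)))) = -1360 / 9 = -151.11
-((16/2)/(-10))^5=1024/3125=0.33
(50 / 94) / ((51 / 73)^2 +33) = 0.02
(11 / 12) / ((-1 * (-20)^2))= -11 / 4800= -0.00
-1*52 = -52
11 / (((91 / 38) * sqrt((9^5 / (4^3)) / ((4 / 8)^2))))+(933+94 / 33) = 227656985 / 243243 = 935.92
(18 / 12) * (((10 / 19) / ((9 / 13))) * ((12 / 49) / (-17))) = -260 / 15827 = -0.02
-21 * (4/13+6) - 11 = -143.46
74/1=74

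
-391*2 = -782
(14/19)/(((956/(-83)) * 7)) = -83/9082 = -0.01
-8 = -8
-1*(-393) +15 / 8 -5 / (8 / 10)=3109 / 8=388.62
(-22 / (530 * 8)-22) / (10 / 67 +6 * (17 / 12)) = -3125617 / 1228540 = -2.54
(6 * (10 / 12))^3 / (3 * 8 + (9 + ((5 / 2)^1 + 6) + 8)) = 250 / 99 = 2.53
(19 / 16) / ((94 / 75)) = 1425 / 1504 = 0.95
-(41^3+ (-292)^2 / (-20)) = -323289 / 5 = -64657.80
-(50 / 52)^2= -625 / 676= -0.92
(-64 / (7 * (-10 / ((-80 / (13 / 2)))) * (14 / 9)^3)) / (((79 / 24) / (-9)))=20155392 / 2465827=8.17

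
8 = 8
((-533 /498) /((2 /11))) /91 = -451 /6972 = -0.06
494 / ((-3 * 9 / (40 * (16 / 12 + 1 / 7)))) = -612560 / 567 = -1080.35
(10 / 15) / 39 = 2 / 117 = 0.02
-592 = -592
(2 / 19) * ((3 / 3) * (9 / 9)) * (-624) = -1248 / 19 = -65.68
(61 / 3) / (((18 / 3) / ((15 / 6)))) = 305 / 36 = 8.47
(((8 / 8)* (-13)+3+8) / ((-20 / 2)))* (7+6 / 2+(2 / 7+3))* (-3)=-279 / 35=-7.97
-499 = -499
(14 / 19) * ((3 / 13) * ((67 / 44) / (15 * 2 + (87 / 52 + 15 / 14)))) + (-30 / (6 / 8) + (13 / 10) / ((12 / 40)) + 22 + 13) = -1641016 / 2491071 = -0.66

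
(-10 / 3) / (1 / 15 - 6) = 50 / 89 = 0.56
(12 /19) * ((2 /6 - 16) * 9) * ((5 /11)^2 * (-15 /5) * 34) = 4314600 /2299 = 1876.73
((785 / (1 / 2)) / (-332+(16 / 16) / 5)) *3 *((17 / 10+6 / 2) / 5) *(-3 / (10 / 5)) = 22137 / 1106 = 20.02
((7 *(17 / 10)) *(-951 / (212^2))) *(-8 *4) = 113169 / 14045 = 8.06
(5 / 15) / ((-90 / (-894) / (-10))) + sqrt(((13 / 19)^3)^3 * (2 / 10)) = -298 / 9 + 28561 * sqrt(1235) / 12380495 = -33.03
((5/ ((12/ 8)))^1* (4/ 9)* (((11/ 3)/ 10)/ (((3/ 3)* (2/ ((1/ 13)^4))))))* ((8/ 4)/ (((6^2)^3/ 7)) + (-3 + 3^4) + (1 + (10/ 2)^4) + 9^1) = 182961581/ 26983975824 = 0.01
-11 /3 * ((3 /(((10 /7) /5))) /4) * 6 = -57.75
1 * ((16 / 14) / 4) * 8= 16 / 7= 2.29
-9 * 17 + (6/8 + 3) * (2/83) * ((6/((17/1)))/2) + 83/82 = -8791724/57851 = -151.97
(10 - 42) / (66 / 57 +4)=-304 / 49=-6.20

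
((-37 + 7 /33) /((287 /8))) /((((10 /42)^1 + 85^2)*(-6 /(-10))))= -4856 /20529069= -0.00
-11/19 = -0.58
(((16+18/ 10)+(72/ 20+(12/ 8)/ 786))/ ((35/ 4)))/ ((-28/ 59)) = -3308307/ 641900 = -5.15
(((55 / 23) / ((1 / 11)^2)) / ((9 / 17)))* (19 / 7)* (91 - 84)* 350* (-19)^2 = 271597537750 / 207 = 1312065399.76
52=52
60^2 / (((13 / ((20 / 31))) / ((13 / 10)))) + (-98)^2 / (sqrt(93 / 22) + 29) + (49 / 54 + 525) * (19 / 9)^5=41157740753123131 / 1819693310634- 9604 * sqrt(2046) / 18409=22594.36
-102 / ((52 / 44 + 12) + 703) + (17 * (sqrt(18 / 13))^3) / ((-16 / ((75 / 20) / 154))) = -187 / 1313 - 6885 * sqrt(26) / 832832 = -0.18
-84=-84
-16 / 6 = -8 / 3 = -2.67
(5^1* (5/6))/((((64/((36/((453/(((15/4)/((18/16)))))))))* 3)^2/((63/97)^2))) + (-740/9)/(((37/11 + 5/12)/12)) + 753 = 6741727822071289/13702754546048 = 492.00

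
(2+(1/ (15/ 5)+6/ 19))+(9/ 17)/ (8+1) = 2624/ 969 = 2.71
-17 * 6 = -102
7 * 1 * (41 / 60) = 287 / 60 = 4.78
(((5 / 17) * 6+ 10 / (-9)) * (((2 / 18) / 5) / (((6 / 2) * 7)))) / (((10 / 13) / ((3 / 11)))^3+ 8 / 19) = 208715 / 6898191048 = 0.00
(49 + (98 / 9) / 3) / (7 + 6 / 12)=2842 / 405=7.02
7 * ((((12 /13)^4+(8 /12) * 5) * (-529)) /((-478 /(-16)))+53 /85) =-868222210793 /1740650145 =-498.79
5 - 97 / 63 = 218 / 63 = 3.46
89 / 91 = 0.98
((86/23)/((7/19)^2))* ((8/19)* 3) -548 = -578380/1127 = -513.20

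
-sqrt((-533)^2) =-533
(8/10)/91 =4/455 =0.01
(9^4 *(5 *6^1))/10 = 19683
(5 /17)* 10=50 /17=2.94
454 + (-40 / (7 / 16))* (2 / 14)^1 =21606 / 49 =440.94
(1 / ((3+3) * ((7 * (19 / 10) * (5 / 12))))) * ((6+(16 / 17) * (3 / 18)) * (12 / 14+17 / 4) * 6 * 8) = 45.39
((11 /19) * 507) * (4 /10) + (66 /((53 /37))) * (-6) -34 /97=-77846656 /488395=-159.39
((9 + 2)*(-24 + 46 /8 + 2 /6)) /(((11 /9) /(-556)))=89655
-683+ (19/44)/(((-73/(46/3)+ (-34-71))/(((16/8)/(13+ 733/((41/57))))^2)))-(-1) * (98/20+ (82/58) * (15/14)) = -34144815735041826503/50466393058026330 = -676.59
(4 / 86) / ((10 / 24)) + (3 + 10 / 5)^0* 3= 669 / 215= 3.11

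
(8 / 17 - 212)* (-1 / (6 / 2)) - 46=1250 / 51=24.51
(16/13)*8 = 128/13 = 9.85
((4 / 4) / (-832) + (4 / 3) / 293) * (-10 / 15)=-2449 / 1096992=-0.00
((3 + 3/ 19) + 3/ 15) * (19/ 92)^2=6061/ 42320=0.14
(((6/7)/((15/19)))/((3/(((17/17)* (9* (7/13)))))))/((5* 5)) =114/1625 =0.07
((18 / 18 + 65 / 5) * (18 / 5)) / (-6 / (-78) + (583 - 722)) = -78 / 215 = -0.36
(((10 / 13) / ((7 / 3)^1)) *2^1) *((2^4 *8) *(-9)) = -69120 / 91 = -759.56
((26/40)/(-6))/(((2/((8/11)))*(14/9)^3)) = -3159/301840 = -0.01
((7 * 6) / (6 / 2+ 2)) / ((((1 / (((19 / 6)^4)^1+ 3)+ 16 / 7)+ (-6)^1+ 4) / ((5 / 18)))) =6576241 / 832470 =7.90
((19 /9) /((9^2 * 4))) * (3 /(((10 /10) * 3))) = 19 /2916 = 0.01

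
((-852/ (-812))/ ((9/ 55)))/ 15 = 781/ 1827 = 0.43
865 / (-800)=-173 / 160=-1.08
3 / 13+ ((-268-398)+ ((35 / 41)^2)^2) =-24437453330 / 36734893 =-665.24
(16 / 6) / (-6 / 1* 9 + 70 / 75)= -10 / 199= -0.05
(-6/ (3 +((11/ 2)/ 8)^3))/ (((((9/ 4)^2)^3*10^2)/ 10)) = -16777216/ 12062824965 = -0.00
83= 83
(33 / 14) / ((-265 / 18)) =-297 / 1855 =-0.16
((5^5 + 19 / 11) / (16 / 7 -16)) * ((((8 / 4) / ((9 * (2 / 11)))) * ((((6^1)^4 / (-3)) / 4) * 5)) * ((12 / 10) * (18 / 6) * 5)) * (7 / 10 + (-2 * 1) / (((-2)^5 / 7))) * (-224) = -690132807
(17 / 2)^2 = 289 / 4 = 72.25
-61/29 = -2.10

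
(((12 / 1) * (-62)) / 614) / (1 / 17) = -6324 / 307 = -20.60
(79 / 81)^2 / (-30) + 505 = 99392909 / 196830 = 504.97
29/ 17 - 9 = -124/ 17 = -7.29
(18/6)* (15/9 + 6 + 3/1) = 32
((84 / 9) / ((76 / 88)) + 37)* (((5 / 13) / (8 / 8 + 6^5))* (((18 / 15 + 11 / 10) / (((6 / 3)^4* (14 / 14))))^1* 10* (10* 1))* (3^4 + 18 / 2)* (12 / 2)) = 70509375 / 3841838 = 18.35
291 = 291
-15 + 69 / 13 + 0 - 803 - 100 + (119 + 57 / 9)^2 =1731103 / 117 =14795.75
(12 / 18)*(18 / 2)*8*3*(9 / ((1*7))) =1296 / 7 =185.14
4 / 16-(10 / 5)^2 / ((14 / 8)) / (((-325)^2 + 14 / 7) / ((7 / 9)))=950579 / 3802572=0.25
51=51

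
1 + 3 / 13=16 / 13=1.23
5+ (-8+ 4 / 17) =-47 / 17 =-2.76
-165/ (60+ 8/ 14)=-1155/ 424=-2.72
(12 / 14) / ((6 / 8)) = 8 / 7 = 1.14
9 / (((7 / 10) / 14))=180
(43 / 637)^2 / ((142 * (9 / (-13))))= -1849 / 39890214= -0.00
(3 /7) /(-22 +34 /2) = -3 /35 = -0.09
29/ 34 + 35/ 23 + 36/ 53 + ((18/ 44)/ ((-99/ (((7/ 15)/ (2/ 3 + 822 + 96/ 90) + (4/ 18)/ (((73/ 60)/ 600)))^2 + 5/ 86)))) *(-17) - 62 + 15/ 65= 1790308367218120671120981/ 2280769099319022591136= 784.96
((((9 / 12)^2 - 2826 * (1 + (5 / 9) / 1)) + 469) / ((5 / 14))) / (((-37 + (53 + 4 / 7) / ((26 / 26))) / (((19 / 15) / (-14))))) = 2785153 / 46400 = 60.02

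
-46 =-46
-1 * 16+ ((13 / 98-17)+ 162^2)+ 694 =2636703 / 98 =26905.13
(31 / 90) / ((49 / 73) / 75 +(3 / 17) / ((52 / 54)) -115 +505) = 2500615 / 2832736899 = 0.00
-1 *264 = -264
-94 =-94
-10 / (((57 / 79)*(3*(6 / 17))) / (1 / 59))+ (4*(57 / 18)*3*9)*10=103506425 / 30267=3419.78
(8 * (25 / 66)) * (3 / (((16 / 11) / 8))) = 50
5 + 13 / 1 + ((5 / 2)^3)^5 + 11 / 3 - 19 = 91552996519 / 98304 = 931325.24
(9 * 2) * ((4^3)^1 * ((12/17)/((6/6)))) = 13824/17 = 813.18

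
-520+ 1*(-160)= -680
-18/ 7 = -2.57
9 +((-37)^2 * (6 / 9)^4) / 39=15.93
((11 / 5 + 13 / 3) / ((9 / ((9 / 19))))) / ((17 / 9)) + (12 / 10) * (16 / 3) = 2126 / 323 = 6.58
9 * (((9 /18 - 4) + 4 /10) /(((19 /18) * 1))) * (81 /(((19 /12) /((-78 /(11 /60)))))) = 2284487712 /3971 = 575292.80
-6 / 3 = -2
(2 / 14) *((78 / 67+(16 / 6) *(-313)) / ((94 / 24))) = -670136 / 22043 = -30.40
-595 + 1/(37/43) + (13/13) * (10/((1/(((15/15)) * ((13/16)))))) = -173371/296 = -585.71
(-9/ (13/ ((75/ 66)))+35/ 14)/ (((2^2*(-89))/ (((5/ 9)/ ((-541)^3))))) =1225/ 72547147370412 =0.00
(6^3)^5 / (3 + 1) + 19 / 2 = 235092492307 / 2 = 117546246153.50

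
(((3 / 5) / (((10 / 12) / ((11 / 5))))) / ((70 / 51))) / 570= 1683 / 831250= 0.00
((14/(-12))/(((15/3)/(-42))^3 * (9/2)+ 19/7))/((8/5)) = -12005/44563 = -0.27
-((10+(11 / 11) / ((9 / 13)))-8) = -31 / 9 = -3.44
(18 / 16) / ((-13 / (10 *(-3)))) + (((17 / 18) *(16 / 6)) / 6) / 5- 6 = -69917 / 21060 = -3.32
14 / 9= 1.56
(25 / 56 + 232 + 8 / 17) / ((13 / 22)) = 2439107 / 6188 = 394.17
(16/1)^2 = 256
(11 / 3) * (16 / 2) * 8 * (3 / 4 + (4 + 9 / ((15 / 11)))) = 39952 / 15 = 2663.47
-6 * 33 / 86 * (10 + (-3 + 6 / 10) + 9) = -8217 / 215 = -38.22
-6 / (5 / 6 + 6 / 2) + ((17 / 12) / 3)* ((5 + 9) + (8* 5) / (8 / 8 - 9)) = 247 / 92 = 2.68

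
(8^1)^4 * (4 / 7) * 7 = 16384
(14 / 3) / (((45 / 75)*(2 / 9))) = 35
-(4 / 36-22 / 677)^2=-229441 / 37124649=-0.01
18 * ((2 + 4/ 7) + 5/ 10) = 55.29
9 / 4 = 2.25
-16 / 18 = -8 / 9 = -0.89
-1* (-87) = 87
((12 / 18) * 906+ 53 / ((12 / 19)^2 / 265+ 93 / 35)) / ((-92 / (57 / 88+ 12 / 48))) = -6.09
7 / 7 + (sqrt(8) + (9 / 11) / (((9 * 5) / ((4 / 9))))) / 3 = 2 * sqrt(2) / 3 + 1489 / 1485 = 1.95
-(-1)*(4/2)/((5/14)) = 28/5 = 5.60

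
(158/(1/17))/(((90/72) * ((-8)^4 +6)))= 5372/10255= 0.52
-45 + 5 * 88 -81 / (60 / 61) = 6253 / 20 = 312.65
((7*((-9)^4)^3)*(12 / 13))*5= 118620405322020 / 13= 9124646563232.31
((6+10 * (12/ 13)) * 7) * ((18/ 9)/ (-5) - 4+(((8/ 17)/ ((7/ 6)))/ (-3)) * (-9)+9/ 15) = -305118/ 1105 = -276.12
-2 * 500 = -1000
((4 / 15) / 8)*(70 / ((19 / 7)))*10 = 490 / 57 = 8.60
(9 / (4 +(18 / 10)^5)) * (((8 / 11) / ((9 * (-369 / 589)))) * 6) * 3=-29450000 / 32268599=-0.91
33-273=-240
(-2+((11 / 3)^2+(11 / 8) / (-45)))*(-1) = -4109 / 360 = -11.41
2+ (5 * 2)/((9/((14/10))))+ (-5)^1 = -13/9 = -1.44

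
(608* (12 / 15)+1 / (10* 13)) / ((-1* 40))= -63233 / 5200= -12.16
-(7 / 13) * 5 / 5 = -7 / 13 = -0.54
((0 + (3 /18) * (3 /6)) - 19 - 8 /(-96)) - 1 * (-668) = 3895 /6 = 649.17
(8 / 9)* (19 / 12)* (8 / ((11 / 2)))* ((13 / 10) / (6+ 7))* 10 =608 / 297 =2.05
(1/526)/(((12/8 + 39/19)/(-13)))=-0.01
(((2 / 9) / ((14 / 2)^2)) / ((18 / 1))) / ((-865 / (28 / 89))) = -4 / 43650495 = -0.00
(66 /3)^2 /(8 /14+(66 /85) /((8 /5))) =230384 /503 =458.02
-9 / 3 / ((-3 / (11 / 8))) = 1.38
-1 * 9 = -9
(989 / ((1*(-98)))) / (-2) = 989 / 196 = 5.05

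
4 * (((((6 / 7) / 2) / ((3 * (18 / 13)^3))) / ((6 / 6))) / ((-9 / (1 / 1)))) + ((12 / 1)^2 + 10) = 14143319 / 91854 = 153.98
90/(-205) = -18/41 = -0.44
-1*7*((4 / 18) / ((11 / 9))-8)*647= 389494 / 11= 35408.55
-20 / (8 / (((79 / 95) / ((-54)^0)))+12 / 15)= -1975 / 1029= -1.92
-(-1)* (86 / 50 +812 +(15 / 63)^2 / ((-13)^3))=19709864186 / 24221925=813.72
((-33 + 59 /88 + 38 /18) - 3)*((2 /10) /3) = -26309 /11880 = -2.21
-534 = -534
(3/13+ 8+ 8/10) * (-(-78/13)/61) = 3522/3965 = 0.89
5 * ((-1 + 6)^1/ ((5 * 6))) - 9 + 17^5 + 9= 8519147/ 6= 1419857.83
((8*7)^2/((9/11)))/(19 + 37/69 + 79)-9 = 609835/20397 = 29.90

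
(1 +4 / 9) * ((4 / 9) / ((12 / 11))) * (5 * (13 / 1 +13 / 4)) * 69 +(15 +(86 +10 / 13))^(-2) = 23098401001 / 7001316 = 3299.15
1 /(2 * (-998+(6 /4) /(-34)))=-34 /67867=-0.00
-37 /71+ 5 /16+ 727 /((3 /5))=4128649 /3408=1211.46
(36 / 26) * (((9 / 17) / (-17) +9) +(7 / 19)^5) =115612304958 / 9302703943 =12.43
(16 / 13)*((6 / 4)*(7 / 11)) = 168 / 143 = 1.17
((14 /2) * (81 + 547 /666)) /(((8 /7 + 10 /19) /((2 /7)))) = 7247569 /73926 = 98.04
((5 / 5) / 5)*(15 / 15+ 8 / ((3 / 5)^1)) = 43 / 15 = 2.87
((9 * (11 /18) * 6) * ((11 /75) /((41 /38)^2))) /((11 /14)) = 222376 /42025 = 5.29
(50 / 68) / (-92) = -25 / 3128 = -0.01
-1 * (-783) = 783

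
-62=-62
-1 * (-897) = 897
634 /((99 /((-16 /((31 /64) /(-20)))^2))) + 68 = 2795124.43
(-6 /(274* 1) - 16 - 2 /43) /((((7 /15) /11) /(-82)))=1280736270 /41237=31057.94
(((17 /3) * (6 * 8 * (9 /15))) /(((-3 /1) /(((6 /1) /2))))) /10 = -16.32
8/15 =0.53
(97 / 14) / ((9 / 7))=97 / 18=5.39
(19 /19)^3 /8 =1 /8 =0.12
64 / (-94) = -32 / 47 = -0.68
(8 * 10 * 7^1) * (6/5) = 672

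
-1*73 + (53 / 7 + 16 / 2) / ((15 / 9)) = -2228 / 35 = -63.66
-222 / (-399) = 74 / 133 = 0.56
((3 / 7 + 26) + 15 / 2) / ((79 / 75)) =35625 / 1106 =32.21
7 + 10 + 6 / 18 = 52 / 3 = 17.33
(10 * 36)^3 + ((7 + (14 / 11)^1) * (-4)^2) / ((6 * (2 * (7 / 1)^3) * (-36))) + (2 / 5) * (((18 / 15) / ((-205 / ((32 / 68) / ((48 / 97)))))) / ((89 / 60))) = 1052986552779559891 / 22569156225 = 46656000.00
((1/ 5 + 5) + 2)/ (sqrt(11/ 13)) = 36 * sqrt(143)/ 55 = 7.83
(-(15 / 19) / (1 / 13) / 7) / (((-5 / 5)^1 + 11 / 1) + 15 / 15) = -195 / 1463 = -0.13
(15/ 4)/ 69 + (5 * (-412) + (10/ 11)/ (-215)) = -2059.95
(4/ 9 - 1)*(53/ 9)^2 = -14045/ 729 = -19.27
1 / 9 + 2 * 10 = 181 / 9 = 20.11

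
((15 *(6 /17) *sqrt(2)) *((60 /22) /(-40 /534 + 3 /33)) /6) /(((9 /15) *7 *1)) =200250 *sqrt(2) /5593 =50.63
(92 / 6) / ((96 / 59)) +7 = 2365 / 144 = 16.42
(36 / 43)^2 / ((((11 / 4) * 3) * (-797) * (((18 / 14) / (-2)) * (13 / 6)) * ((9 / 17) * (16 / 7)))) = 13328 / 210732379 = 0.00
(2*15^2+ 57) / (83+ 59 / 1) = 507 / 142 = 3.57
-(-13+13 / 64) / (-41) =-819 / 2624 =-0.31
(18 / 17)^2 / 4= 81 / 289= 0.28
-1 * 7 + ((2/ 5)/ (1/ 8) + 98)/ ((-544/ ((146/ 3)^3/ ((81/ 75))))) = -492280007/ 24786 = -19861.21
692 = 692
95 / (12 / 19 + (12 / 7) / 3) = 2527 / 32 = 78.97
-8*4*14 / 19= -23.58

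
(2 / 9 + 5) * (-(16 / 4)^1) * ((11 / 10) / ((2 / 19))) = -9823 / 45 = -218.29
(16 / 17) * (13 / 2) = 6.12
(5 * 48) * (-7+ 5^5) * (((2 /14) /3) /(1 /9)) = 2244960 /7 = 320708.57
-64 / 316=-16 / 79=-0.20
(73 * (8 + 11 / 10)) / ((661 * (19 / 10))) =6643 / 12559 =0.53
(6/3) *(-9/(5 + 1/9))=-81/23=-3.52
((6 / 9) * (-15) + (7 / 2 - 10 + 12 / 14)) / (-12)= 73 / 56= 1.30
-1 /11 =-0.09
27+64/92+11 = 890/23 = 38.70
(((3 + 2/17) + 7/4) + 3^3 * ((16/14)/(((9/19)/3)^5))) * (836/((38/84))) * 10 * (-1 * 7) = -2074408811860/51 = -40674682585.49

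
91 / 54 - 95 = -5039 / 54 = -93.31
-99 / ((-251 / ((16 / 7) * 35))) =7920 / 251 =31.55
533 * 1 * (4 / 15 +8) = 66092 / 15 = 4406.13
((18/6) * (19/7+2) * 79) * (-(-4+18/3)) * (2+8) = -156420/7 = -22345.71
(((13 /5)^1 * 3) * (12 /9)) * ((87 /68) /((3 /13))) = 4901 /85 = 57.66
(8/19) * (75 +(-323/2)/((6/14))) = -7244/57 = -127.09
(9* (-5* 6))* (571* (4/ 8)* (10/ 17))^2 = -7615144.46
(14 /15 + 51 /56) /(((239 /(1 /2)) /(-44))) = -17039 /100380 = -0.17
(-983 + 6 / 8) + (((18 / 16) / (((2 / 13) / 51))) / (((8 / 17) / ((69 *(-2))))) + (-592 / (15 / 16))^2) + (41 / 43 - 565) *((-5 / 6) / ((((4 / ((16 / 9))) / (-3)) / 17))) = 57327551981 / 206400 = 277749.77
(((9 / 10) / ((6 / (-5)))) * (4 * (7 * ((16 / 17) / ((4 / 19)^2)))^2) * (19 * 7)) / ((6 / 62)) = -26328360667 / 289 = -91101594.00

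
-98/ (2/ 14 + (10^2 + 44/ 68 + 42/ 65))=-379015/ 392304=-0.97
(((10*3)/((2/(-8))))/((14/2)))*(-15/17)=1800/119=15.13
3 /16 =0.19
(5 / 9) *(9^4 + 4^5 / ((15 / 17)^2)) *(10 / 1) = 3544322 / 81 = 43757.06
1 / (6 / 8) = 4 / 3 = 1.33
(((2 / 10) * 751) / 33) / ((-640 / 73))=-54823 / 105600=-0.52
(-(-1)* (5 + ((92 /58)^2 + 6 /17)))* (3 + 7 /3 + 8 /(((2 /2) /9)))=300008 /493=608.54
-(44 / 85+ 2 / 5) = -78 / 85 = -0.92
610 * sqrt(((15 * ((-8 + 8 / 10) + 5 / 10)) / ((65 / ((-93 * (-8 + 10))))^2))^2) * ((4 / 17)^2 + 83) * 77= 3210358106.62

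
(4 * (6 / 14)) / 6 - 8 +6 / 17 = -876 / 119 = -7.36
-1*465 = -465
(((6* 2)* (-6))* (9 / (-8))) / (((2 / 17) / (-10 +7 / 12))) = -6483.38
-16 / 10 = -1.60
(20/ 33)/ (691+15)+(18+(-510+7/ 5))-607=-63929662/ 58245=-1097.60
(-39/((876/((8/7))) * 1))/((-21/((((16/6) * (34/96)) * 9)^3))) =63869/42924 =1.49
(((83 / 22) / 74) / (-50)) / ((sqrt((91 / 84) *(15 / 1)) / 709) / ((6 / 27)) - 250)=529623 *sqrt(65) / 10229558242857250 + 166890092 / 40918232971429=0.00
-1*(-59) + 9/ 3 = 62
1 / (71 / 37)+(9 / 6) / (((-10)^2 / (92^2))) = 226279 / 1775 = 127.48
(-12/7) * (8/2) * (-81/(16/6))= 1458/7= 208.29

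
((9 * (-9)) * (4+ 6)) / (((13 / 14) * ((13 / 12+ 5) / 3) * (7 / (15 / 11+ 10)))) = -7290000 / 10439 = -698.34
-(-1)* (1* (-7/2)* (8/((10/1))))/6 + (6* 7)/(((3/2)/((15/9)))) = 231/5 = 46.20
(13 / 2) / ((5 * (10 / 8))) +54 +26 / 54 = 55.52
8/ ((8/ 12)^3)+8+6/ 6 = 36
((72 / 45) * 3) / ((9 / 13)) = 104 / 15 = 6.93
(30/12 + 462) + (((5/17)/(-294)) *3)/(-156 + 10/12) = 720460897/1551046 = 464.50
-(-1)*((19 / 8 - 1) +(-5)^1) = -29 / 8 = -3.62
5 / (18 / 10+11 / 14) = 350 / 181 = 1.93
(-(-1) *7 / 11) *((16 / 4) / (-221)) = -28 / 2431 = -0.01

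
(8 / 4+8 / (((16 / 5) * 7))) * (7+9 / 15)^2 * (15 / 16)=35739 / 280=127.64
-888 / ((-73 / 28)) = 24864 / 73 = 340.60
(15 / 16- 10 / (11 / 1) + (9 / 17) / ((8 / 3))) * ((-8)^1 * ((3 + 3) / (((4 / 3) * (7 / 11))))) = -873 / 68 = -12.84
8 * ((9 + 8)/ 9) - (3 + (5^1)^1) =64/ 9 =7.11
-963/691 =-1.39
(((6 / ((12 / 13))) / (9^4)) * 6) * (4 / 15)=52 / 32805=0.00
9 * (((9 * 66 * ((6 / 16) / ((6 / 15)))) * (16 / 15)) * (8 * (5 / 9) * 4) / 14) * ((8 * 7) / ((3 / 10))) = 1267200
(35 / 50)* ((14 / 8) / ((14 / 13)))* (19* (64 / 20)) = 1729 / 25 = 69.16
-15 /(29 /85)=-1275 /29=-43.97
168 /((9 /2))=112 /3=37.33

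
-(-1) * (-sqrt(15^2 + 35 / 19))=-sqrt(81890) / 19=-15.06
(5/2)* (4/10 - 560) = -1399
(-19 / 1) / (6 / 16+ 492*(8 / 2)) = -152 / 15747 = -0.01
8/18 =4/9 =0.44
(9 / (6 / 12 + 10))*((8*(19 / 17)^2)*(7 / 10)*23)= 199272 / 1445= 137.90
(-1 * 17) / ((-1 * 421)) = 17 / 421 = 0.04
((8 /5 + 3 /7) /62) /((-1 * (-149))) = 71 /323330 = 0.00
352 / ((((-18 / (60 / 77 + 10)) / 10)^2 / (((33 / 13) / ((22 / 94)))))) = 25902640000 / 189189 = 136914.09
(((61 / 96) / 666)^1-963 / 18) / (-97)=3420515 / 6201792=0.55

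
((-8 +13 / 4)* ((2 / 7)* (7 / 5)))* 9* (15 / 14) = -18.32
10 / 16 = 5 / 8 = 0.62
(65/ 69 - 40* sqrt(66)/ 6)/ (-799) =-65/ 55131+20* sqrt(66)/ 2397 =0.07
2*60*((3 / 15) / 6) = 4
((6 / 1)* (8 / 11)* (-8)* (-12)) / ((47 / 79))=364032 / 517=704.12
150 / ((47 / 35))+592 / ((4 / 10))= 1591.70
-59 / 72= -0.82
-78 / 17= -4.59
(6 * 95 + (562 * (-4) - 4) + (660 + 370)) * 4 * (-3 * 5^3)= 978000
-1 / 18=-0.06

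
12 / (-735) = -4 / 245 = -0.02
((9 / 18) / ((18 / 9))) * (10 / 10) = 1 / 4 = 0.25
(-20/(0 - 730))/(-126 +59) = -2/4891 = -0.00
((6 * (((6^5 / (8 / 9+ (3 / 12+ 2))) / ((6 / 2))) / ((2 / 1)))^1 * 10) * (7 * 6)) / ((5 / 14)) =329204736 / 113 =2913316.25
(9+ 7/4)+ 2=51/4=12.75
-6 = -6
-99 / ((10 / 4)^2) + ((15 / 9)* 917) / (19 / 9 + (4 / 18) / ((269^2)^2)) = 587057429327293 / 829051434175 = 708.11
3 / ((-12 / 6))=-3 / 2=-1.50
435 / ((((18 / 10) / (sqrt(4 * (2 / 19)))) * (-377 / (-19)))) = 50 * sqrt(38) / 39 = 7.90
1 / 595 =0.00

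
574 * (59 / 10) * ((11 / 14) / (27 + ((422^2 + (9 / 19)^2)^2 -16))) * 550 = 190724131895 / 4132999018877556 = 0.00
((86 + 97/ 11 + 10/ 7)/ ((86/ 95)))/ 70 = 140809/ 92708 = 1.52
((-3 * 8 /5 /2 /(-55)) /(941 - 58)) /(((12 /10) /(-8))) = -16 /48565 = -0.00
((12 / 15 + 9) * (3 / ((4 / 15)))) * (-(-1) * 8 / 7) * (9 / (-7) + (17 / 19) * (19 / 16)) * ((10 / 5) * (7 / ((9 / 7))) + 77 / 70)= -5395 / 16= -337.19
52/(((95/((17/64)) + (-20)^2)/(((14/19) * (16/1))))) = 1768/2185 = 0.81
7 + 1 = 8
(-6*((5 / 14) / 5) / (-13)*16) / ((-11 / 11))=-0.53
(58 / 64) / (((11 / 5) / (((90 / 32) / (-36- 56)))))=-6525 / 518144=-0.01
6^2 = 36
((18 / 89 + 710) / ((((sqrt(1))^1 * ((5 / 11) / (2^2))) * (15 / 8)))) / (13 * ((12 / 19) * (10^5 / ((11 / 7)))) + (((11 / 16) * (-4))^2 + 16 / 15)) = 0.01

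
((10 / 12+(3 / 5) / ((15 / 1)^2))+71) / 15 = 17959 / 3750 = 4.79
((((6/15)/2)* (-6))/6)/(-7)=1/35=0.03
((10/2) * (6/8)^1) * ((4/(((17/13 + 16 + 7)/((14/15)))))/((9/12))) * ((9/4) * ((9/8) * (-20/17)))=-12285/5372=-2.29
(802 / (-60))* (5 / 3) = -401 / 18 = -22.28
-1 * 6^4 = -1296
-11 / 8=-1.38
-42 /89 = -0.47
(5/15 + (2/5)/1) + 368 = 5531/15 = 368.73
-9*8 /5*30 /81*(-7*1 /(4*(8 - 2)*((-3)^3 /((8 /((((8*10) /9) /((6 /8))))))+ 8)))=-7 /144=-0.05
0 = 0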